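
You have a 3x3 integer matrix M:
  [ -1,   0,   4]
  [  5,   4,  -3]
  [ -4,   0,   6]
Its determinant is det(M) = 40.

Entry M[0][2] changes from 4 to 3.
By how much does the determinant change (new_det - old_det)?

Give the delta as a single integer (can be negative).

Answer: -16

Derivation:
Cofactor C_02 = 16
Entry delta = 3 - 4 = -1
Det delta = entry_delta * cofactor = -1 * 16 = -16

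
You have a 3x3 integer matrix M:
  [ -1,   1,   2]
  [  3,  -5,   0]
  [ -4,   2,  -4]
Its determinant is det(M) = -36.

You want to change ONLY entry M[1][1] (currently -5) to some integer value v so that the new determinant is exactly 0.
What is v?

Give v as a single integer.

det is linear in entry M[1][1]: det = old_det + (v - -5) * C_11
Cofactor C_11 = 12
Want det = 0: -36 + (v - -5) * 12 = 0
  (v - -5) = 36 / 12 = 3
  v = -5 + (3) = -2

Answer: -2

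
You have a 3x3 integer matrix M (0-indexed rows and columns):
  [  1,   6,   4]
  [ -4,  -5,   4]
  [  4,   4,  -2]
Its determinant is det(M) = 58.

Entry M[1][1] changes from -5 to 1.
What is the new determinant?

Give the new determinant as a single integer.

det is linear in row 1: changing M[1][1] by delta changes det by delta * cofactor(1,1).
Cofactor C_11 = (-1)^(1+1) * minor(1,1) = -18
Entry delta = 1 - -5 = 6
Det delta = 6 * -18 = -108
New det = 58 + -108 = -50

Answer: -50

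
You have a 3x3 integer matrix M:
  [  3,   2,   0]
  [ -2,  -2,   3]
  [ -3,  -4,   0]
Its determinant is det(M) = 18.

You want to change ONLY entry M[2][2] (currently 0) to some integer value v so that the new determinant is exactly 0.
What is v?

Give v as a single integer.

det is linear in entry M[2][2]: det = old_det + (v - 0) * C_22
Cofactor C_22 = -2
Want det = 0: 18 + (v - 0) * -2 = 0
  (v - 0) = -18 / -2 = 9
  v = 0 + (9) = 9

Answer: 9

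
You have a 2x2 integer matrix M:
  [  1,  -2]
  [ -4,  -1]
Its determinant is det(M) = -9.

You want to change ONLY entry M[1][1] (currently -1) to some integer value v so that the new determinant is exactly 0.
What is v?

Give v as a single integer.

Answer: 8

Derivation:
det is linear in entry M[1][1]: det = old_det + (v - -1) * C_11
Cofactor C_11 = 1
Want det = 0: -9 + (v - -1) * 1 = 0
  (v - -1) = 9 / 1 = 9
  v = -1 + (9) = 8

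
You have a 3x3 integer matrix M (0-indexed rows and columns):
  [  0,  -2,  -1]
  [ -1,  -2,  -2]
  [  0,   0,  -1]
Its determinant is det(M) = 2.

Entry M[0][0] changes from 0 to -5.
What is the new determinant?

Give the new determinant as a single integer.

Answer: -8

Derivation:
det is linear in row 0: changing M[0][0] by delta changes det by delta * cofactor(0,0).
Cofactor C_00 = (-1)^(0+0) * minor(0,0) = 2
Entry delta = -5 - 0 = -5
Det delta = -5 * 2 = -10
New det = 2 + -10 = -8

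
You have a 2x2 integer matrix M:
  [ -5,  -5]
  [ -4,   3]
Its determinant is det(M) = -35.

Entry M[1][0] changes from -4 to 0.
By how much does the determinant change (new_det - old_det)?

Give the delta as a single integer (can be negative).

Cofactor C_10 = 5
Entry delta = 0 - -4 = 4
Det delta = entry_delta * cofactor = 4 * 5 = 20

Answer: 20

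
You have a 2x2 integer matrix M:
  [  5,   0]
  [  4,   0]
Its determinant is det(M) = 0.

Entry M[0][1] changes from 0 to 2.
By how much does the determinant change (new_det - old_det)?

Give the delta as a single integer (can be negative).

Answer: -8

Derivation:
Cofactor C_01 = -4
Entry delta = 2 - 0 = 2
Det delta = entry_delta * cofactor = 2 * -4 = -8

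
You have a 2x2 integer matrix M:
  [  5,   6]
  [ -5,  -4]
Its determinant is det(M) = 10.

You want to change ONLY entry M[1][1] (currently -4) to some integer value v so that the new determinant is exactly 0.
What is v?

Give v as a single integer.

Answer: -6

Derivation:
det is linear in entry M[1][1]: det = old_det + (v - -4) * C_11
Cofactor C_11 = 5
Want det = 0: 10 + (v - -4) * 5 = 0
  (v - -4) = -10 / 5 = -2
  v = -4 + (-2) = -6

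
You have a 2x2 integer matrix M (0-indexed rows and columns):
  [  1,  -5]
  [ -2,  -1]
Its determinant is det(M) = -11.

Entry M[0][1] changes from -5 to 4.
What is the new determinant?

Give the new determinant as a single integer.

det is linear in row 0: changing M[0][1] by delta changes det by delta * cofactor(0,1).
Cofactor C_01 = (-1)^(0+1) * minor(0,1) = 2
Entry delta = 4 - -5 = 9
Det delta = 9 * 2 = 18
New det = -11 + 18 = 7

Answer: 7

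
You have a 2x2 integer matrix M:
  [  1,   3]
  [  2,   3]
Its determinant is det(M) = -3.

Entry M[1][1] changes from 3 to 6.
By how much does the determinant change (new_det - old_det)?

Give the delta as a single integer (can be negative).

Answer: 3

Derivation:
Cofactor C_11 = 1
Entry delta = 6 - 3 = 3
Det delta = entry_delta * cofactor = 3 * 1 = 3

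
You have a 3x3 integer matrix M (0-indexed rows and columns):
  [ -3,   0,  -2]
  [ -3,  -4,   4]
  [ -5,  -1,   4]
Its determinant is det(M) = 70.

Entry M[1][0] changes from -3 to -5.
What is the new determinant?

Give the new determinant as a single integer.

det is linear in row 1: changing M[1][0] by delta changes det by delta * cofactor(1,0).
Cofactor C_10 = (-1)^(1+0) * minor(1,0) = 2
Entry delta = -5 - -3 = -2
Det delta = -2 * 2 = -4
New det = 70 + -4 = 66

Answer: 66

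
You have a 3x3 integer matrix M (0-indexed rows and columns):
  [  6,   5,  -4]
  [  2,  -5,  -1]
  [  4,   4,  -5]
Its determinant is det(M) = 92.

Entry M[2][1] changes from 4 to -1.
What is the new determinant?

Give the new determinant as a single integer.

det is linear in row 2: changing M[2][1] by delta changes det by delta * cofactor(2,1).
Cofactor C_21 = (-1)^(2+1) * minor(2,1) = -2
Entry delta = -1 - 4 = -5
Det delta = -5 * -2 = 10
New det = 92 + 10 = 102

Answer: 102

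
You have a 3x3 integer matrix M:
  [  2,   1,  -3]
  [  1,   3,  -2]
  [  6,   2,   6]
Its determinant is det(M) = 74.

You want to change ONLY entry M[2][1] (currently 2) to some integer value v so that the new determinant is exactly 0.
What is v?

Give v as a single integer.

Answer: -72

Derivation:
det is linear in entry M[2][1]: det = old_det + (v - 2) * C_21
Cofactor C_21 = 1
Want det = 0: 74 + (v - 2) * 1 = 0
  (v - 2) = -74 / 1 = -74
  v = 2 + (-74) = -72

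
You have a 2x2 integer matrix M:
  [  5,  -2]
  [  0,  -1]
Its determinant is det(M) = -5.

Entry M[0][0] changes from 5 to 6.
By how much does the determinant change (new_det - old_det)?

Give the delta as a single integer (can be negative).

Answer: -1

Derivation:
Cofactor C_00 = -1
Entry delta = 6 - 5 = 1
Det delta = entry_delta * cofactor = 1 * -1 = -1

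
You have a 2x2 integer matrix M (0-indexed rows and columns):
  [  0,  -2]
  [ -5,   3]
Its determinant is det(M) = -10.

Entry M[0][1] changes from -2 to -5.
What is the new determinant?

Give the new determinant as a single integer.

Answer: -25

Derivation:
det is linear in row 0: changing M[0][1] by delta changes det by delta * cofactor(0,1).
Cofactor C_01 = (-1)^(0+1) * minor(0,1) = 5
Entry delta = -5 - -2 = -3
Det delta = -3 * 5 = -15
New det = -10 + -15 = -25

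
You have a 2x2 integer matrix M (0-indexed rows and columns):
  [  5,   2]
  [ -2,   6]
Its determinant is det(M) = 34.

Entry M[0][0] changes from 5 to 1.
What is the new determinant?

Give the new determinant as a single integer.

det is linear in row 0: changing M[0][0] by delta changes det by delta * cofactor(0,0).
Cofactor C_00 = (-1)^(0+0) * minor(0,0) = 6
Entry delta = 1 - 5 = -4
Det delta = -4 * 6 = -24
New det = 34 + -24 = 10

Answer: 10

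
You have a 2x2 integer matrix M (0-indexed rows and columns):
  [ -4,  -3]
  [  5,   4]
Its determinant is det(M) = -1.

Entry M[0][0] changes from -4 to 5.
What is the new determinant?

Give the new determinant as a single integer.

Answer: 35

Derivation:
det is linear in row 0: changing M[0][0] by delta changes det by delta * cofactor(0,0).
Cofactor C_00 = (-1)^(0+0) * minor(0,0) = 4
Entry delta = 5 - -4 = 9
Det delta = 9 * 4 = 36
New det = -1 + 36 = 35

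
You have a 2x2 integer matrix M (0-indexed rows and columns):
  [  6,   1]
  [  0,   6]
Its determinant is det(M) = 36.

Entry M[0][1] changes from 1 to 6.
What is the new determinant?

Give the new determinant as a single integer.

Answer: 36

Derivation:
det is linear in row 0: changing M[0][1] by delta changes det by delta * cofactor(0,1).
Cofactor C_01 = (-1)^(0+1) * minor(0,1) = 0
Entry delta = 6 - 1 = 5
Det delta = 5 * 0 = 0
New det = 36 + 0 = 36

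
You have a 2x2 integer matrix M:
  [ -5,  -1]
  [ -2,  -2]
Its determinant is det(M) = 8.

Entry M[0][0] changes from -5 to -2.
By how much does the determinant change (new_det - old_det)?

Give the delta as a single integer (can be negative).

Answer: -6

Derivation:
Cofactor C_00 = -2
Entry delta = -2 - -5 = 3
Det delta = entry_delta * cofactor = 3 * -2 = -6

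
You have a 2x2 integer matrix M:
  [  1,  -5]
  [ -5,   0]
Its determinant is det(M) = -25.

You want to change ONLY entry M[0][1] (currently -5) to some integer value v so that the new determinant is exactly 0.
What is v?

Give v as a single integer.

det is linear in entry M[0][1]: det = old_det + (v - -5) * C_01
Cofactor C_01 = 5
Want det = 0: -25 + (v - -5) * 5 = 0
  (v - -5) = 25 / 5 = 5
  v = -5 + (5) = 0

Answer: 0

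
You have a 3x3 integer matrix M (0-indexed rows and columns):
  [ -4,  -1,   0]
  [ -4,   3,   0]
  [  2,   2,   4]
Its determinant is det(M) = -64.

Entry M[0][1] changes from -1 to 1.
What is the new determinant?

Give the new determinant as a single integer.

Answer: -32

Derivation:
det is linear in row 0: changing M[0][1] by delta changes det by delta * cofactor(0,1).
Cofactor C_01 = (-1)^(0+1) * minor(0,1) = 16
Entry delta = 1 - -1 = 2
Det delta = 2 * 16 = 32
New det = -64 + 32 = -32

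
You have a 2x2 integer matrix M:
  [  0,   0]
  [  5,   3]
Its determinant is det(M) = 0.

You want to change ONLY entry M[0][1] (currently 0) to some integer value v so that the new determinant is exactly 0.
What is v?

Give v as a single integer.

Answer: 0

Derivation:
det is linear in entry M[0][1]: det = old_det + (v - 0) * C_01
Cofactor C_01 = -5
Want det = 0: 0 + (v - 0) * -5 = 0
  (v - 0) = 0 / -5 = 0
  v = 0 + (0) = 0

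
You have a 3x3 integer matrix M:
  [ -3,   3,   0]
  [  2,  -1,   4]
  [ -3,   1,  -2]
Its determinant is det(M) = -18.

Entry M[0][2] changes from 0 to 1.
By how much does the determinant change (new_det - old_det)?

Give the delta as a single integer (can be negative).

Answer: -1

Derivation:
Cofactor C_02 = -1
Entry delta = 1 - 0 = 1
Det delta = entry_delta * cofactor = 1 * -1 = -1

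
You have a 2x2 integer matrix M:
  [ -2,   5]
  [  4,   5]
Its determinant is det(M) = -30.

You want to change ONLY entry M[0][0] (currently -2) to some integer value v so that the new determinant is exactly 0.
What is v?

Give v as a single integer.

Answer: 4

Derivation:
det is linear in entry M[0][0]: det = old_det + (v - -2) * C_00
Cofactor C_00 = 5
Want det = 0: -30 + (v - -2) * 5 = 0
  (v - -2) = 30 / 5 = 6
  v = -2 + (6) = 4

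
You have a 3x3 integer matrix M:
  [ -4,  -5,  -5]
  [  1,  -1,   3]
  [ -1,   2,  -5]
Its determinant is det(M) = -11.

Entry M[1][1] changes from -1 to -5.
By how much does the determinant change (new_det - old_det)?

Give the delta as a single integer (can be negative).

Answer: -60

Derivation:
Cofactor C_11 = 15
Entry delta = -5 - -1 = -4
Det delta = entry_delta * cofactor = -4 * 15 = -60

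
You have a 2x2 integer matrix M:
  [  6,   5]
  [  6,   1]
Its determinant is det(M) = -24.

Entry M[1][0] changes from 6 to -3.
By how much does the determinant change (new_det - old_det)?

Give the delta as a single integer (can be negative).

Cofactor C_10 = -5
Entry delta = -3 - 6 = -9
Det delta = entry_delta * cofactor = -9 * -5 = 45

Answer: 45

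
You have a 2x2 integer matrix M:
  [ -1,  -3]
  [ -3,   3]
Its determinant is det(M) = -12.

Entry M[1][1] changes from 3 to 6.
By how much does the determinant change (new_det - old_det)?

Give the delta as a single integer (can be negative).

Cofactor C_11 = -1
Entry delta = 6 - 3 = 3
Det delta = entry_delta * cofactor = 3 * -1 = -3

Answer: -3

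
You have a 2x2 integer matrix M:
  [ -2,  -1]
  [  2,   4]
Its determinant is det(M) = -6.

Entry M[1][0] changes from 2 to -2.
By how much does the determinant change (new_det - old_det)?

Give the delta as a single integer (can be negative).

Cofactor C_10 = 1
Entry delta = -2 - 2 = -4
Det delta = entry_delta * cofactor = -4 * 1 = -4

Answer: -4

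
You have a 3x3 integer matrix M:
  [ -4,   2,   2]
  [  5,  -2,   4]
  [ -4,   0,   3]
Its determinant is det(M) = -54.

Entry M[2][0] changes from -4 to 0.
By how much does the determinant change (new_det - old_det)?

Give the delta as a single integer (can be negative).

Cofactor C_20 = 12
Entry delta = 0 - -4 = 4
Det delta = entry_delta * cofactor = 4 * 12 = 48

Answer: 48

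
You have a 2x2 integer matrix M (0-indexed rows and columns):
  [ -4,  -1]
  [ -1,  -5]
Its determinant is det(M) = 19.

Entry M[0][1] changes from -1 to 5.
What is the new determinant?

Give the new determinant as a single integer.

Answer: 25

Derivation:
det is linear in row 0: changing M[0][1] by delta changes det by delta * cofactor(0,1).
Cofactor C_01 = (-1)^(0+1) * minor(0,1) = 1
Entry delta = 5 - -1 = 6
Det delta = 6 * 1 = 6
New det = 19 + 6 = 25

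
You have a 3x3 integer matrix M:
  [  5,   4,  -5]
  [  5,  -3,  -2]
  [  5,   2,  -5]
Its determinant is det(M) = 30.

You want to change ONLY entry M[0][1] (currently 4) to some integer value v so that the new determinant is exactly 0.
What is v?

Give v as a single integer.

Answer: 2

Derivation:
det is linear in entry M[0][1]: det = old_det + (v - 4) * C_01
Cofactor C_01 = 15
Want det = 0: 30 + (v - 4) * 15 = 0
  (v - 4) = -30 / 15 = -2
  v = 4 + (-2) = 2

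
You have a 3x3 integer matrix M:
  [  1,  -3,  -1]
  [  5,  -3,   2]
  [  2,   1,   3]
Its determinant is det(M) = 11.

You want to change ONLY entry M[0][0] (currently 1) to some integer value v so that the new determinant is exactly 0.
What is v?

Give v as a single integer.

Answer: 2

Derivation:
det is linear in entry M[0][0]: det = old_det + (v - 1) * C_00
Cofactor C_00 = -11
Want det = 0: 11 + (v - 1) * -11 = 0
  (v - 1) = -11 / -11 = 1
  v = 1 + (1) = 2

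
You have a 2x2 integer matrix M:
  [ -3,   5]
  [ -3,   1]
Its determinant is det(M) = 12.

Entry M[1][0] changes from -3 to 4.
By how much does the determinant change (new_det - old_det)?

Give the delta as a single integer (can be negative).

Cofactor C_10 = -5
Entry delta = 4 - -3 = 7
Det delta = entry_delta * cofactor = 7 * -5 = -35

Answer: -35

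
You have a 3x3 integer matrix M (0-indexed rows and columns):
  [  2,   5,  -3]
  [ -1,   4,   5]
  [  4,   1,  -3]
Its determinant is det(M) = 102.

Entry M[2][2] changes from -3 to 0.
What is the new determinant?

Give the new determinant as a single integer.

Answer: 141

Derivation:
det is linear in row 2: changing M[2][2] by delta changes det by delta * cofactor(2,2).
Cofactor C_22 = (-1)^(2+2) * minor(2,2) = 13
Entry delta = 0 - -3 = 3
Det delta = 3 * 13 = 39
New det = 102 + 39 = 141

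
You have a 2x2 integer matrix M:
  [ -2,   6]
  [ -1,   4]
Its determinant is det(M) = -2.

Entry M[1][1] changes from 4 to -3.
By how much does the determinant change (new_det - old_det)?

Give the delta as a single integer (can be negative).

Answer: 14

Derivation:
Cofactor C_11 = -2
Entry delta = -3 - 4 = -7
Det delta = entry_delta * cofactor = -7 * -2 = 14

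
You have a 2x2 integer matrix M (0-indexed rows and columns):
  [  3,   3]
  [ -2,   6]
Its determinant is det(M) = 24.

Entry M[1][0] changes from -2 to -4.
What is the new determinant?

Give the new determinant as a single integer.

det is linear in row 1: changing M[1][0] by delta changes det by delta * cofactor(1,0).
Cofactor C_10 = (-1)^(1+0) * minor(1,0) = -3
Entry delta = -4 - -2 = -2
Det delta = -2 * -3 = 6
New det = 24 + 6 = 30

Answer: 30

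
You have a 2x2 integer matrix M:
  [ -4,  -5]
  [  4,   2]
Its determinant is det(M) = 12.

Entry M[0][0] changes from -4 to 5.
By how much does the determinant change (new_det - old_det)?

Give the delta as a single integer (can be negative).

Answer: 18

Derivation:
Cofactor C_00 = 2
Entry delta = 5 - -4 = 9
Det delta = entry_delta * cofactor = 9 * 2 = 18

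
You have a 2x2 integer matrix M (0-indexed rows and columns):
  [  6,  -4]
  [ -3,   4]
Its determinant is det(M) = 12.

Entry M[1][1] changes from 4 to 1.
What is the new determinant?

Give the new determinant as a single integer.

Answer: -6

Derivation:
det is linear in row 1: changing M[1][1] by delta changes det by delta * cofactor(1,1).
Cofactor C_11 = (-1)^(1+1) * minor(1,1) = 6
Entry delta = 1 - 4 = -3
Det delta = -3 * 6 = -18
New det = 12 + -18 = -6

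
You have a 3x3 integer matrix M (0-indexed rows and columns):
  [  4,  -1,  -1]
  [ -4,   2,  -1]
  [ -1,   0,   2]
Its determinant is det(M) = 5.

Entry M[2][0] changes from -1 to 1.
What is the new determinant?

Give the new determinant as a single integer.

Answer: 11

Derivation:
det is linear in row 2: changing M[2][0] by delta changes det by delta * cofactor(2,0).
Cofactor C_20 = (-1)^(2+0) * minor(2,0) = 3
Entry delta = 1 - -1 = 2
Det delta = 2 * 3 = 6
New det = 5 + 6 = 11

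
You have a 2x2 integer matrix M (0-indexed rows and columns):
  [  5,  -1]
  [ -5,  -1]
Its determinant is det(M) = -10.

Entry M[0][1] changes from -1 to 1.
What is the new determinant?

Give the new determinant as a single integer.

det is linear in row 0: changing M[0][1] by delta changes det by delta * cofactor(0,1).
Cofactor C_01 = (-1)^(0+1) * minor(0,1) = 5
Entry delta = 1 - -1 = 2
Det delta = 2 * 5 = 10
New det = -10 + 10 = 0

Answer: 0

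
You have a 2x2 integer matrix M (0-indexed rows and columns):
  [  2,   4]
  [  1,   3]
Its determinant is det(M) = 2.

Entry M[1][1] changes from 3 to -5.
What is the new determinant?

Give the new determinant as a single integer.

Answer: -14

Derivation:
det is linear in row 1: changing M[1][1] by delta changes det by delta * cofactor(1,1).
Cofactor C_11 = (-1)^(1+1) * minor(1,1) = 2
Entry delta = -5 - 3 = -8
Det delta = -8 * 2 = -16
New det = 2 + -16 = -14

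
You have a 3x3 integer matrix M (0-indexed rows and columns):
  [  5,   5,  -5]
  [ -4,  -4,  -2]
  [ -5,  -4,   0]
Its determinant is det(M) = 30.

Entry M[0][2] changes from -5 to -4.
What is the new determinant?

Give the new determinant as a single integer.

Answer: 26

Derivation:
det is linear in row 0: changing M[0][2] by delta changes det by delta * cofactor(0,2).
Cofactor C_02 = (-1)^(0+2) * minor(0,2) = -4
Entry delta = -4 - -5 = 1
Det delta = 1 * -4 = -4
New det = 30 + -4 = 26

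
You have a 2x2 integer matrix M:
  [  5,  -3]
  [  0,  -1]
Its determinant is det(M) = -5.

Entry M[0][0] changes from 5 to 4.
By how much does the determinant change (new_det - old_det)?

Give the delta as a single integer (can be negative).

Answer: 1

Derivation:
Cofactor C_00 = -1
Entry delta = 4 - 5 = -1
Det delta = entry_delta * cofactor = -1 * -1 = 1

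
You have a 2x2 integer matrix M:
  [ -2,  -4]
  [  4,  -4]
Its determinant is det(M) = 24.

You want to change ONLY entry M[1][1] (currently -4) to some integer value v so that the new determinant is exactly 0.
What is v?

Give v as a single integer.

Answer: 8

Derivation:
det is linear in entry M[1][1]: det = old_det + (v - -4) * C_11
Cofactor C_11 = -2
Want det = 0: 24 + (v - -4) * -2 = 0
  (v - -4) = -24 / -2 = 12
  v = -4 + (12) = 8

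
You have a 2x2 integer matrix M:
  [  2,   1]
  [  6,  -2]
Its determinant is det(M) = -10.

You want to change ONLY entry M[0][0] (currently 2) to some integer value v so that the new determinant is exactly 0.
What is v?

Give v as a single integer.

det is linear in entry M[0][0]: det = old_det + (v - 2) * C_00
Cofactor C_00 = -2
Want det = 0: -10 + (v - 2) * -2 = 0
  (v - 2) = 10 / -2 = -5
  v = 2 + (-5) = -3

Answer: -3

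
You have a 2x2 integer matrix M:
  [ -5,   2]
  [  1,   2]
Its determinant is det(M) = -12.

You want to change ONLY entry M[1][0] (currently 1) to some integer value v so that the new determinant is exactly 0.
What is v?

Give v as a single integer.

det is linear in entry M[1][0]: det = old_det + (v - 1) * C_10
Cofactor C_10 = -2
Want det = 0: -12 + (v - 1) * -2 = 0
  (v - 1) = 12 / -2 = -6
  v = 1 + (-6) = -5

Answer: -5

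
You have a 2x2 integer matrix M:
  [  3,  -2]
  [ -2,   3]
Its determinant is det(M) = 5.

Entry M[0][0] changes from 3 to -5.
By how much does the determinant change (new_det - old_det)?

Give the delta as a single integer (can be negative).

Cofactor C_00 = 3
Entry delta = -5 - 3 = -8
Det delta = entry_delta * cofactor = -8 * 3 = -24

Answer: -24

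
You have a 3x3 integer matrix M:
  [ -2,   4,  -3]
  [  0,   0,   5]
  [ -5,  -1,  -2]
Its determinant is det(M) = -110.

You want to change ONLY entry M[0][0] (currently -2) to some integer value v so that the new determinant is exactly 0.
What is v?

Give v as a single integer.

Answer: 20

Derivation:
det is linear in entry M[0][0]: det = old_det + (v - -2) * C_00
Cofactor C_00 = 5
Want det = 0: -110 + (v - -2) * 5 = 0
  (v - -2) = 110 / 5 = 22
  v = -2 + (22) = 20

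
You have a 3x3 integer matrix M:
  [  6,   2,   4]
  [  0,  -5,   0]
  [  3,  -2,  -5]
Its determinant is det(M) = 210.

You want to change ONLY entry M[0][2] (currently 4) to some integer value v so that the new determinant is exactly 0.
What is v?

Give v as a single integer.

Answer: -10

Derivation:
det is linear in entry M[0][2]: det = old_det + (v - 4) * C_02
Cofactor C_02 = 15
Want det = 0: 210 + (v - 4) * 15 = 0
  (v - 4) = -210 / 15 = -14
  v = 4 + (-14) = -10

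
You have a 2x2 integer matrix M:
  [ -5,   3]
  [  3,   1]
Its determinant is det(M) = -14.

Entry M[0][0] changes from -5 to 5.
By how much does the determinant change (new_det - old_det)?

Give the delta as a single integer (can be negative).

Answer: 10

Derivation:
Cofactor C_00 = 1
Entry delta = 5 - -5 = 10
Det delta = entry_delta * cofactor = 10 * 1 = 10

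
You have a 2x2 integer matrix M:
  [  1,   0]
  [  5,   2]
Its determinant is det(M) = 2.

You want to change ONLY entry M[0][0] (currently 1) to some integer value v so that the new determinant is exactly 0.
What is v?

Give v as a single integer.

Answer: 0

Derivation:
det is linear in entry M[0][0]: det = old_det + (v - 1) * C_00
Cofactor C_00 = 2
Want det = 0: 2 + (v - 1) * 2 = 0
  (v - 1) = -2 / 2 = -1
  v = 1 + (-1) = 0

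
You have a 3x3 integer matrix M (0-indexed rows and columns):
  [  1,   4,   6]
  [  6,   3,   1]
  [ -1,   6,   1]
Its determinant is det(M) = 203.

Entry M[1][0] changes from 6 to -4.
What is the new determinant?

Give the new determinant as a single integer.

Answer: -117

Derivation:
det is linear in row 1: changing M[1][0] by delta changes det by delta * cofactor(1,0).
Cofactor C_10 = (-1)^(1+0) * minor(1,0) = 32
Entry delta = -4 - 6 = -10
Det delta = -10 * 32 = -320
New det = 203 + -320 = -117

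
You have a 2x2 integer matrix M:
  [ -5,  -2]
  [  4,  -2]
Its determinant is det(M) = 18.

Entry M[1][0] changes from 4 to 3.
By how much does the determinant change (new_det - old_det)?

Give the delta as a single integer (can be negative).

Cofactor C_10 = 2
Entry delta = 3 - 4 = -1
Det delta = entry_delta * cofactor = -1 * 2 = -2

Answer: -2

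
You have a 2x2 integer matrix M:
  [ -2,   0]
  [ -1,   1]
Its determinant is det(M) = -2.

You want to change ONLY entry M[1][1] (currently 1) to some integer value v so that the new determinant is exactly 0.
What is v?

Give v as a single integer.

det is linear in entry M[1][1]: det = old_det + (v - 1) * C_11
Cofactor C_11 = -2
Want det = 0: -2 + (v - 1) * -2 = 0
  (v - 1) = 2 / -2 = -1
  v = 1 + (-1) = 0

Answer: 0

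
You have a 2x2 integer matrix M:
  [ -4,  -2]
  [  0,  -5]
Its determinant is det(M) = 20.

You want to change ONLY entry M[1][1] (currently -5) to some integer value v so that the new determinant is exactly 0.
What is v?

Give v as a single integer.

det is linear in entry M[1][1]: det = old_det + (v - -5) * C_11
Cofactor C_11 = -4
Want det = 0: 20 + (v - -5) * -4 = 0
  (v - -5) = -20 / -4 = 5
  v = -5 + (5) = 0

Answer: 0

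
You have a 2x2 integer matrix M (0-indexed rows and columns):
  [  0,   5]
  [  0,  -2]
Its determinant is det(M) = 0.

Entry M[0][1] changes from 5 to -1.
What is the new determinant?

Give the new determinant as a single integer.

det is linear in row 0: changing M[0][1] by delta changes det by delta * cofactor(0,1).
Cofactor C_01 = (-1)^(0+1) * minor(0,1) = 0
Entry delta = -1 - 5 = -6
Det delta = -6 * 0 = 0
New det = 0 + 0 = 0

Answer: 0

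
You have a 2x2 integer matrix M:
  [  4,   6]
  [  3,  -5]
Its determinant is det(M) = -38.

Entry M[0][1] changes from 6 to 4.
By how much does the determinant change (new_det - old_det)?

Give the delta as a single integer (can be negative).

Answer: 6

Derivation:
Cofactor C_01 = -3
Entry delta = 4 - 6 = -2
Det delta = entry_delta * cofactor = -2 * -3 = 6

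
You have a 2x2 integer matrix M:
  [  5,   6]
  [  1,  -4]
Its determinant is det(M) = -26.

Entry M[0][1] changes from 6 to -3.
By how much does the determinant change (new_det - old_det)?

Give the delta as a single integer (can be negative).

Answer: 9

Derivation:
Cofactor C_01 = -1
Entry delta = -3 - 6 = -9
Det delta = entry_delta * cofactor = -9 * -1 = 9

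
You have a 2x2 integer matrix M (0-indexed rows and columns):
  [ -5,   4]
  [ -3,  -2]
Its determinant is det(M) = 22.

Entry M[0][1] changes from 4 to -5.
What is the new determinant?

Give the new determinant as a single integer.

det is linear in row 0: changing M[0][1] by delta changes det by delta * cofactor(0,1).
Cofactor C_01 = (-1)^(0+1) * minor(0,1) = 3
Entry delta = -5 - 4 = -9
Det delta = -9 * 3 = -27
New det = 22 + -27 = -5

Answer: -5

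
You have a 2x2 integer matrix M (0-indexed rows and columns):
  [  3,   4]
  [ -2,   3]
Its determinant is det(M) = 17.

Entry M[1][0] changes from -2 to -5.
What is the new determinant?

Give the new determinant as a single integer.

Answer: 29

Derivation:
det is linear in row 1: changing M[1][0] by delta changes det by delta * cofactor(1,0).
Cofactor C_10 = (-1)^(1+0) * minor(1,0) = -4
Entry delta = -5 - -2 = -3
Det delta = -3 * -4 = 12
New det = 17 + 12 = 29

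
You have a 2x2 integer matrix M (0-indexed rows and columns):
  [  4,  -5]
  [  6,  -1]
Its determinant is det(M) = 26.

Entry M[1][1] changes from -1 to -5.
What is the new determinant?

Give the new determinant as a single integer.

Answer: 10

Derivation:
det is linear in row 1: changing M[1][1] by delta changes det by delta * cofactor(1,1).
Cofactor C_11 = (-1)^(1+1) * minor(1,1) = 4
Entry delta = -5 - -1 = -4
Det delta = -4 * 4 = -16
New det = 26 + -16 = 10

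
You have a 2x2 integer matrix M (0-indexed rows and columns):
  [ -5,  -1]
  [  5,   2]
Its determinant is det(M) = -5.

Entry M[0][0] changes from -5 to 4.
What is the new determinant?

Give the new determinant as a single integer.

det is linear in row 0: changing M[0][0] by delta changes det by delta * cofactor(0,0).
Cofactor C_00 = (-1)^(0+0) * minor(0,0) = 2
Entry delta = 4 - -5 = 9
Det delta = 9 * 2 = 18
New det = -5 + 18 = 13

Answer: 13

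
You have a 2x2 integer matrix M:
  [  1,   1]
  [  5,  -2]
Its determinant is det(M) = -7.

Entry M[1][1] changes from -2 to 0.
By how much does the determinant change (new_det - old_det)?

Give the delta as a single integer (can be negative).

Answer: 2

Derivation:
Cofactor C_11 = 1
Entry delta = 0 - -2 = 2
Det delta = entry_delta * cofactor = 2 * 1 = 2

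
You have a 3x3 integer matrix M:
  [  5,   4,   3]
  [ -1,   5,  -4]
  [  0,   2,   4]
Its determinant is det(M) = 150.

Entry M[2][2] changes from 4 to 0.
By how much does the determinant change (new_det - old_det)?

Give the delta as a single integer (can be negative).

Cofactor C_22 = 29
Entry delta = 0 - 4 = -4
Det delta = entry_delta * cofactor = -4 * 29 = -116

Answer: -116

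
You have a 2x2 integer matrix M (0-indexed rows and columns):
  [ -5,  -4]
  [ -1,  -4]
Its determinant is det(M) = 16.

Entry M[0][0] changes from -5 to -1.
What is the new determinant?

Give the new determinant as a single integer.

det is linear in row 0: changing M[0][0] by delta changes det by delta * cofactor(0,0).
Cofactor C_00 = (-1)^(0+0) * minor(0,0) = -4
Entry delta = -1 - -5 = 4
Det delta = 4 * -4 = -16
New det = 16 + -16 = 0

Answer: 0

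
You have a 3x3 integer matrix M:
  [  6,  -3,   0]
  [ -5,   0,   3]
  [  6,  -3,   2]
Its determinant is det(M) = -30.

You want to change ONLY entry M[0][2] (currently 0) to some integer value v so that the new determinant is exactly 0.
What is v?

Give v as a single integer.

det is linear in entry M[0][2]: det = old_det + (v - 0) * C_02
Cofactor C_02 = 15
Want det = 0: -30 + (v - 0) * 15 = 0
  (v - 0) = 30 / 15 = 2
  v = 0 + (2) = 2

Answer: 2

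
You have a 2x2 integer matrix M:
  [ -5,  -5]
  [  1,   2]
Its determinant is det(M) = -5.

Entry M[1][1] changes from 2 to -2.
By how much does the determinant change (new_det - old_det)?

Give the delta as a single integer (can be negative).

Answer: 20

Derivation:
Cofactor C_11 = -5
Entry delta = -2 - 2 = -4
Det delta = entry_delta * cofactor = -4 * -5 = 20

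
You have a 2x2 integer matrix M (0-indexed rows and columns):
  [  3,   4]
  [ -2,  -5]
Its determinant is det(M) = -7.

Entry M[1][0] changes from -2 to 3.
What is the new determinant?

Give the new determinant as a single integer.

Answer: -27

Derivation:
det is linear in row 1: changing M[1][0] by delta changes det by delta * cofactor(1,0).
Cofactor C_10 = (-1)^(1+0) * minor(1,0) = -4
Entry delta = 3 - -2 = 5
Det delta = 5 * -4 = -20
New det = -7 + -20 = -27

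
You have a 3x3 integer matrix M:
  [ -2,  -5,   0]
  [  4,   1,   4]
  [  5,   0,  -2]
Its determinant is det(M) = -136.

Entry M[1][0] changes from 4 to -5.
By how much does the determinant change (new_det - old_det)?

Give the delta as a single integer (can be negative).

Answer: 90

Derivation:
Cofactor C_10 = -10
Entry delta = -5 - 4 = -9
Det delta = entry_delta * cofactor = -9 * -10 = 90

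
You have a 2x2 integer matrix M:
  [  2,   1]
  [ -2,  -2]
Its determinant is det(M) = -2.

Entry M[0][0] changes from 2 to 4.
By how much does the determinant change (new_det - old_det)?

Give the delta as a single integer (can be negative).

Cofactor C_00 = -2
Entry delta = 4 - 2 = 2
Det delta = entry_delta * cofactor = 2 * -2 = -4

Answer: -4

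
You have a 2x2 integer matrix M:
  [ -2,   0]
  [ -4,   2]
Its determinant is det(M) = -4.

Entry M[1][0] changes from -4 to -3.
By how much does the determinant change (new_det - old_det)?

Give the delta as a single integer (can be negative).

Answer: 0

Derivation:
Cofactor C_10 = 0
Entry delta = -3 - -4 = 1
Det delta = entry_delta * cofactor = 1 * 0 = 0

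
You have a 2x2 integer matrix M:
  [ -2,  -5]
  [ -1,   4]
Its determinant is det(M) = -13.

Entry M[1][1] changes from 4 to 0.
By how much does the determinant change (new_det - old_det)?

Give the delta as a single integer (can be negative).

Cofactor C_11 = -2
Entry delta = 0 - 4 = -4
Det delta = entry_delta * cofactor = -4 * -2 = 8

Answer: 8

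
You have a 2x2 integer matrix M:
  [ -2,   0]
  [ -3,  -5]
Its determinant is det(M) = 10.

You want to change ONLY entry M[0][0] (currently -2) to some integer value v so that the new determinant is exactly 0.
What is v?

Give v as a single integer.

det is linear in entry M[0][0]: det = old_det + (v - -2) * C_00
Cofactor C_00 = -5
Want det = 0: 10 + (v - -2) * -5 = 0
  (v - -2) = -10 / -5 = 2
  v = -2 + (2) = 0

Answer: 0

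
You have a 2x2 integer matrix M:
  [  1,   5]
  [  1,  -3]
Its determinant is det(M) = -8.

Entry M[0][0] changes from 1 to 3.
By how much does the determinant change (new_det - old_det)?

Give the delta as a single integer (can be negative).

Answer: -6

Derivation:
Cofactor C_00 = -3
Entry delta = 3 - 1 = 2
Det delta = entry_delta * cofactor = 2 * -3 = -6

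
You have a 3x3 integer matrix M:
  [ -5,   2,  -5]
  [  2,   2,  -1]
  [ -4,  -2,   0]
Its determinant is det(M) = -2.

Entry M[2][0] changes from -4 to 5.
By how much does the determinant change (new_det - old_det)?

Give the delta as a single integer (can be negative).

Cofactor C_20 = 8
Entry delta = 5 - -4 = 9
Det delta = entry_delta * cofactor = 9 * 8 = 72

Answer: 72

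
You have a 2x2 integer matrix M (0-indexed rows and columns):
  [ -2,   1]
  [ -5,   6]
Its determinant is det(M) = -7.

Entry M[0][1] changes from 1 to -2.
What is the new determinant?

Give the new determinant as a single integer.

det is linear in row 0: changing M[0][1] by delta changes det by delta * cofactor(0,1).
Cofactor C_01 = (-1)^(0+1) * minor(0,1) = 5
Entry delta = -2 - 1 = -3
Det delta = -3 * 5 = -15
New det = -7 + -15 = -22

Answer: -22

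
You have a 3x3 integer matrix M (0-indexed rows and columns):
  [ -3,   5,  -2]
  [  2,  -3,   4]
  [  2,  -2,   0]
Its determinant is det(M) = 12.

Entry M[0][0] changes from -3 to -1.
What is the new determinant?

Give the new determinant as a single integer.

Answer: 28

Derivation:
det is linear in row 0: changing M[0][0] by delta changes det by delta * cofactor(0,0).
Cofactor C_00 = (-1)^(0+0) * minor(0,0) = 8
Entry delta = -1 - -3 = 2
Det delta = 2 * 8 = 16
New det = 12 + 16 = 28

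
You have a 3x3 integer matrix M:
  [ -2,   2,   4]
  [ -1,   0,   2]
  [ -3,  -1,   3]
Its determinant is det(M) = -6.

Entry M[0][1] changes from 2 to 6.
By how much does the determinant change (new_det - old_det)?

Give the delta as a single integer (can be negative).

Answer: -12

Derivation:
Cofactor C_01 = -3
Entry delta = 6 - 2 = 4
Det delta = entry_delta * cofactor = 4 * -3 = -12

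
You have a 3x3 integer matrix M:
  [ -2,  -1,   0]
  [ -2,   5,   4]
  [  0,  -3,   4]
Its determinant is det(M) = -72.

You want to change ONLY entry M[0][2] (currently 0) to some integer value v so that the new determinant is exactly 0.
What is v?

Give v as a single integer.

det is linear in entry M[0][2]: det = old_det + (v - 0) * C_02
Cofactor C_02 = 6
Want det = 0: -72 + (v - 0) * 6 = 0
  (v - 0) = 72 / 6 = 12
  v = 0 + (12) = 12

Answer: 12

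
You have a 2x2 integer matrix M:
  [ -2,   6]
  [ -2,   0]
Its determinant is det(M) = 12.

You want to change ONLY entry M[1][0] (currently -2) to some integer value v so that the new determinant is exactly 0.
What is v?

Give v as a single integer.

det is linear in entry M[1][0]: det = old_det + (v - -2) * C_10
Cofactor C_10 = -6
Want det = 0: 12 + (v - -2) * -6 = 0
  (v - -2) = -12 / -6 = 2
  v = -2 + (2) = 0

Answer: 0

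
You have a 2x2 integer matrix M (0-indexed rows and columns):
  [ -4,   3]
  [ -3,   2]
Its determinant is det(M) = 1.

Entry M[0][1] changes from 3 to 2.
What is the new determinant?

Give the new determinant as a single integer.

Answer: -2

Derivation:
det is linear in row 0: changing M[0][1] by delta changes det by delta * cofactor(0,1).
Cofactor C_01 = (-1)^(0+1) * minor(0,1) = 3
Entry delta = 2 - 3 = -1
Det delta = -1 * 3 = -3
New det = 1 + -3 = -2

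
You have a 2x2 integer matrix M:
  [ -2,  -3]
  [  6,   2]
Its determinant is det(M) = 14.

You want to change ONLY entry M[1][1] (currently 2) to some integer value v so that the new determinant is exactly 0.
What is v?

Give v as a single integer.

Answer: 9

Derivation:
det is linear in entry M[1][1]: det = old_det + (v - 2) * C_11
Cofactor C_11 = -2
Want det = 0: 14 + (v - 2) * -2 = 0
  (v - 2) = -14 / -2 = 7
  v = 2 + (7) = 9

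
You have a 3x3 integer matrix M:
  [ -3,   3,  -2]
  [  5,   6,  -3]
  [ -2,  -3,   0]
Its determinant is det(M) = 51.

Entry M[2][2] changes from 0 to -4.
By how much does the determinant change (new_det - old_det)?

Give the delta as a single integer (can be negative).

Cofactor C_22 = -33
Entry delta = -4 - 0 = -4
Det delta = entry_delta * cofactor = -4 * -33 = 132

Answer: 132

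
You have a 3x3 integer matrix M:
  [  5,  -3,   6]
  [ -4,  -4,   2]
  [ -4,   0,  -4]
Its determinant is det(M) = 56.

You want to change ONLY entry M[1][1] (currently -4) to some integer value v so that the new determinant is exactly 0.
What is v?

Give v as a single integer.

Answer: -18

Derivation:
det is linear in entry M[1][1]: det = old_det + (v - -4) * C_11
Cofactor C_11 = 4
Want det = 0: 56 + (v - -4) * 4 = 0
  (v - -4) = -56 / 4 = -14
  v = -4 + (-14) = -18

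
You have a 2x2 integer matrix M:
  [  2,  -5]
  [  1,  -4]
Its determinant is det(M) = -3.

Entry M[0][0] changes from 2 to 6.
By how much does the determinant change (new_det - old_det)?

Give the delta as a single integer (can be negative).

Answer: -16

Derivation:
Cofactor C_00 = -4
Entry delta = 6 - 2 = 4
Det delta = entry_delta * cofactor = 4 * -4 = -16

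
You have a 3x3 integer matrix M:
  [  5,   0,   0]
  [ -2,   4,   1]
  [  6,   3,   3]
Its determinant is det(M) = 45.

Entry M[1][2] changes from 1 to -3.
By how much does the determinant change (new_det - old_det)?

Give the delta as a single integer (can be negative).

Cofactor C_12 = -15
Entry delta = -3 - 1 = -4
Det delta = entry_delta * cofactor = -4 * -15 = 60

Answer: 60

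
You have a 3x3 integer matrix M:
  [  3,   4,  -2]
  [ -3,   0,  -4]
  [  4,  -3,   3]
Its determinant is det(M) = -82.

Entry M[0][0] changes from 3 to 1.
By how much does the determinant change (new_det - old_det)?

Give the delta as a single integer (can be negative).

Answer: 24

Derivation:
Cofactor C_00 = -12
Entry delta = 1 - 3 = -2
Det delta = entry_delta * cofactor = -2 * -12 = 24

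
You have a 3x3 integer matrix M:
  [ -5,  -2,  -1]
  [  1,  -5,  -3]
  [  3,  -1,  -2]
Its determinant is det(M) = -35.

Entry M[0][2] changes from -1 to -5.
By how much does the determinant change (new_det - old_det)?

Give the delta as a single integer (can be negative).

Cofactor C_02 = 14
Entry delta = -5 - -1 = -4
Det delta = entry_delta * cofactor = -4 * 14 = -56

Answer: -56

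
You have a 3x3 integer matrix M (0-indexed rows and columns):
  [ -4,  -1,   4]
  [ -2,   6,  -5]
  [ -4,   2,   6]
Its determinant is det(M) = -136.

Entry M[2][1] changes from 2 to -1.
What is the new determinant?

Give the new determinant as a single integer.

Answer: -52

Derivation:
det is linear in row 2: changing M[2][1] by delta changes det by delta * cofactor(2,1).
Cofactor C_21 = (-1)^(2+1) * minor(2,1) = -28
Entry delta = -1 - 2 = -3
Det delta = -3 * -28 = 84
New det = -136 + 84 = -52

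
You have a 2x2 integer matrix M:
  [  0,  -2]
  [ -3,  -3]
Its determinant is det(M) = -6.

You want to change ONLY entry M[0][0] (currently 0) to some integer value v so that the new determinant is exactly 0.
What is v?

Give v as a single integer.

Answer: -2

Derivation:
det is linear in entry M[0][0]: det = old_det + (v - 0) * C_00
Cofactor C_00 = -3
Want det = 0: -6 + (v - 0) * -3 = 0
  (v - 0) = 6 / -3 = -2
  v = 0 + (-2) = -2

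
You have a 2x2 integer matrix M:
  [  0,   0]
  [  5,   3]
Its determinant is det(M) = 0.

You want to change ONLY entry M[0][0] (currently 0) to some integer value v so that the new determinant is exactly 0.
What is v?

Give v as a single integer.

Answer: 0

Derivation:
det is linear in entry M[0][0]: det = old_det + (v - 0) * C_00
Cofactor C_00 = 3
Want det = 0: 0 + (v - 0) * 3 = 0
  (v - 0) = 0 / 3 = 0
  v = 0 + (0) = 0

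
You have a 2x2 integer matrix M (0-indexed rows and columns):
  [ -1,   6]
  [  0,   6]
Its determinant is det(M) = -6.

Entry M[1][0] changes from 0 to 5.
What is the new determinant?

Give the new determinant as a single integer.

det is linear in row 1: changing M[1][0] by delta changes det by delta * cofactor(1,0).
Cofactor C_10 = (-1)^(1+0) * minor(1,0) = -6
Entry delta = 5 - 0 = 5
Det delta = 5 * -6 = -30
New det = -6 + -30 = -36

Answer: -36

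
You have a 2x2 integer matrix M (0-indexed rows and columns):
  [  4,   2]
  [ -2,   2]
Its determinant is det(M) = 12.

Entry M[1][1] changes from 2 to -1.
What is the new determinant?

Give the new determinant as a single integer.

det is linear in row 1: changing M[1][1] by delta changes det by delta * cofactor(1,1).
Cofactor C_11 = (-1)^(1+1) * minor(1,1) = 4
Entry delta = -1 - 2 = -3
Det delta = -3 * 4 = -12
New det = 12 + -12 = 0

Answer: 0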